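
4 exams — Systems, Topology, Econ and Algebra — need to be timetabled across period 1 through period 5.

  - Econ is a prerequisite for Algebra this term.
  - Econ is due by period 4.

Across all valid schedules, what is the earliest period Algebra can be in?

period 2

Precedence pushes Algebra to at least period 2.
Algebra at period 2 is achievable: Econ -> period 1; Systems -> period 1; Topology -> period 1; Algebra -> period 2.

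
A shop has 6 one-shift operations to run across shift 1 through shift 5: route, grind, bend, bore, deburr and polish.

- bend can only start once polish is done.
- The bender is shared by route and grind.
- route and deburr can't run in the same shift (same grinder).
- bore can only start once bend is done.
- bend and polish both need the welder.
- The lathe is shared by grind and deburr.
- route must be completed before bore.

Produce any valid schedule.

polish -> shift 1; bore -> shift 3; bend -> shift 2; grind -> shift 2; deburr -> shift 3; route -> shift 1

Checking: route(shift 1) before bore(shift 3); bend(shift 2) before bore(shift 3); polish(shift 1) before bend(shift 2); route(shift 1) != grind(shift 2); route(shift 1) != deburr(shift 3); bend(shift 2) != polish(shift 1); grind(shift 2) != deburr(shift 3).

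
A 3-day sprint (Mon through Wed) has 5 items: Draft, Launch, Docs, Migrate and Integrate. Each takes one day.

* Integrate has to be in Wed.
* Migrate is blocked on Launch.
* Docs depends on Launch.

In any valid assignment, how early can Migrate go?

Precedence pushes Migrate to at least Tue.
Migrate at Tue is achievable: Migrate=Tue; Draft=Mon; Launch=Mon; Integrate=Wed; Docs=Tue.

Tue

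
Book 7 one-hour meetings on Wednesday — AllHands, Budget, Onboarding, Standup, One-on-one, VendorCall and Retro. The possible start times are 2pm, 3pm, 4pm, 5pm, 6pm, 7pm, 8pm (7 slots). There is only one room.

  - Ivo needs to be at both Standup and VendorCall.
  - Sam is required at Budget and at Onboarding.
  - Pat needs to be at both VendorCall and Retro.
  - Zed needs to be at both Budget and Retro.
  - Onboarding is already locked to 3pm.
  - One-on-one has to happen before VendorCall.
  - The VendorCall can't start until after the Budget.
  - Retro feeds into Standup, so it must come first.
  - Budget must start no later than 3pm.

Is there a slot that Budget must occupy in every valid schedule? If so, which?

Budget's window is 2pm–3pm.
Onboarding is fixed at 3pm, and Budget can't share a slot with Onboarding.
So Budget must be 2pm.

2pm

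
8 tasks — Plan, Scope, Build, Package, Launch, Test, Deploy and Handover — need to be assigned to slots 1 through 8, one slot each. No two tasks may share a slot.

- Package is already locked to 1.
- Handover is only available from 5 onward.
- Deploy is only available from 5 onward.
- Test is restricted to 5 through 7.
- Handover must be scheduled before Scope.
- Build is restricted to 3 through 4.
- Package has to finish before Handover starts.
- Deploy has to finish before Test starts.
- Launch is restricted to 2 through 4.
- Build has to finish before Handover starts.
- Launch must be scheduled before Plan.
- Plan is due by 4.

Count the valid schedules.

6

Splitting on Plan: it can be 3 (3), 4 (3). Listing each branch's schedules as (Scope, Build, Package, Launch, Test, Deploy, Handover):
Plan=3: (8,4,1,2,6,5,7) (8,4,1,2,7,5,6) (8,4,1,2,7,6,5) — 3.
Plan=4: (8,3,1,2,6,5,7) (8,3,1,2,7,5,6) (8,3,1,2,7,6,5) — 3.
Summing: 3 + 3 = 6.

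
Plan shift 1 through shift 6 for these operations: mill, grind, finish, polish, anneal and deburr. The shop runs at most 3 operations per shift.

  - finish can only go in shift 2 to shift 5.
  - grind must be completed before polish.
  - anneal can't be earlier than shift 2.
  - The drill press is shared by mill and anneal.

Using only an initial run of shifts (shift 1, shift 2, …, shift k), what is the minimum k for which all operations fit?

2 shifts

The precedence chain requires at least 2 distinct shifts.
With at most 3 per shift and 6 operations, at least 2 shifts are needed.
2 works (last occupied shift: shift 2): for example polish=shift 2; grind=shift 1; finish=shift 2; deburr=shift 1; anneal=shift 2; mill=shift 1.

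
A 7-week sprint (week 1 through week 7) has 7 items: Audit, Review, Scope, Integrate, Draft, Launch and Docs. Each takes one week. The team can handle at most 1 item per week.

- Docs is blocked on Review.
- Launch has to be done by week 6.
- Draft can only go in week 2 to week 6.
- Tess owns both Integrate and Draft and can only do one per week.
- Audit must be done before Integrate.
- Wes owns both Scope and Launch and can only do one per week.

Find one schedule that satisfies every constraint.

Review -> week 4; Scope -> week 7; Launch -> week 1; Audit -> week 3; Docs -> week 6; Integrate -> week 5; Draft -> week 2

Checking: Audit(week 3) before Integrate(week 5); Review(week 4) before Docs(week 6); Integrate(week 5) != Draft(week 2); Scope(week 7) != Launch(week 1); Draft=week 2 in [week 2,week 6]; Launch=week 1 in [week 1,week 6]; max 1 per week (cap 1).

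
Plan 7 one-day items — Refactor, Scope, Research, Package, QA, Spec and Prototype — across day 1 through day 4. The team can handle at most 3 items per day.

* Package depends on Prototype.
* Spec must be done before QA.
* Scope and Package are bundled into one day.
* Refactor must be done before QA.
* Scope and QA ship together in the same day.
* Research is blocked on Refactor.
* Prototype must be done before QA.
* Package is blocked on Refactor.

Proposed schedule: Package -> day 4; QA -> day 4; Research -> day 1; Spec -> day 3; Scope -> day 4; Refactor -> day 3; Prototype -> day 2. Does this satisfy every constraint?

Scope and QA ship together in the same day — holds.
Research is blocked on Refactor — violated.
Package depends on Prototype — holds.
Scope and Package are bundled into one day — holds.
The team can handle at most 3 items per day — holds.
Prototype must be done before QA — holds.
Package is blocked on Refactor — holds.
Spec must be done before QA — holds.
Refactor must be done before QA — holds.

No. Research is blocked on Refactor is not satisfied.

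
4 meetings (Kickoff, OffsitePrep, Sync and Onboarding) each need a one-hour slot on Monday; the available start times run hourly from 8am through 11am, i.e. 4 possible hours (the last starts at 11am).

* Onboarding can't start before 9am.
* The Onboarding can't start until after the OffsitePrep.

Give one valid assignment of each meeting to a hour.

Kickoff in 8am; Sync in 8am; OffsitePrep in 8am; Onboarding in 9am

Checking: OffsitePrep(8am) before Onboarding(9am); Onboarding=9am in [9am,11am].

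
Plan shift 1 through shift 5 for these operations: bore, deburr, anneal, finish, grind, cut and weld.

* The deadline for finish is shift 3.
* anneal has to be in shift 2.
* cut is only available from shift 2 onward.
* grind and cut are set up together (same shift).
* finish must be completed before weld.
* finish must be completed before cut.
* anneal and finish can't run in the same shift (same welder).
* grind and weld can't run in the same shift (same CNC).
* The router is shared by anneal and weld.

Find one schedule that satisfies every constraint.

bore=shift 1; grind=shift 2; deburr=shift 1; weld=shift 3; anneal=shift 2; cut=shift 2; finish=shift 1

Checking: finish(shift 1) before weld(shift 3); finish(shift 1) before cut(shift 2); anneal(shift 2) != finish(shift 1); anneal(shift 2) != weld(shift 3); grind(shift 2) != weld(shift 3); grind = cut = shift 2; finish=shift 1 in [shift 1,shift 3]; cut=shift 2 in [shift 2,shift 5]; anneal=shift 2 in [shift 2,shift 2].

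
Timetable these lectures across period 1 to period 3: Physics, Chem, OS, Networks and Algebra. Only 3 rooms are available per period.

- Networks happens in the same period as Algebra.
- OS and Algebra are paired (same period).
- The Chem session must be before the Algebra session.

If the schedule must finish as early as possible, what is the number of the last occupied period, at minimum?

period 2

The precedence chain requires at least 2 distinct periods.
With at most 3 per period and 5 lectures, at least 2 periods are needed.
2 works (last occupied period: period 2): for example Algebra in period 2; Networks in period 2; Chem in period 1; OS in period 2; Physics in period 1.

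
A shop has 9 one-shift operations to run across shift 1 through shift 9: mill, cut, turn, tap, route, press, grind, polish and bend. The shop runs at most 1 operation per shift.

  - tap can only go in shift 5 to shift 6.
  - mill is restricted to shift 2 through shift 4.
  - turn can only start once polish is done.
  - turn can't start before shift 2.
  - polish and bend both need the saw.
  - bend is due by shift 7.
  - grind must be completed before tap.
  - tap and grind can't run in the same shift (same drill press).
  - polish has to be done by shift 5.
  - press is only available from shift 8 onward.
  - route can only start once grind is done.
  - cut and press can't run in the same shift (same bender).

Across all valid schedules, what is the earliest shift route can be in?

Precedence pushes route to at least shift 2.
route at shift 2 is achievable: bend -> shift 6, press -> shift 8, grind -> shift 1, mill -> shift 3, cut -> shift 9, turn -> shift 7, polish -> shift 4, route -> shift 2, tap -> shift 5.

shift 2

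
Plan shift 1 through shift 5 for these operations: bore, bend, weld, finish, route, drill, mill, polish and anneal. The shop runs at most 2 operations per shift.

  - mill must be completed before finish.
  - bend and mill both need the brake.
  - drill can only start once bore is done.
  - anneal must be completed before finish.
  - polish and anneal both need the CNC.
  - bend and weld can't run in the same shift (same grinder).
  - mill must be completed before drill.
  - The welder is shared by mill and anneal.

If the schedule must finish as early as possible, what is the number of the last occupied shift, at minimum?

The precedence chain requires at least 2 distinct shifts.
With at most 2 per shift and 9 operations, at least 5 shifts are needed.
5 works (last occupied shift: shift 5): for example polish=shift 5; drill=shift 2; mill=shift 1; bore=shift 1; weld=shift 4; finish=shift 3; anneal=shift 2; route=shift 4; bend=shift 3.

5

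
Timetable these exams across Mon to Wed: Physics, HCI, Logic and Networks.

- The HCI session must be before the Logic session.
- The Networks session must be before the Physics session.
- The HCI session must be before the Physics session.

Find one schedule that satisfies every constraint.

Logic -> Tue; Physics -> Tue; HCI -> Mon; Networks -> Mon

Checking: HCI(Mon) before Logic(Tue); HCI(Mon) before Physics(Tue); Networks(Mon) before Physics(Tue).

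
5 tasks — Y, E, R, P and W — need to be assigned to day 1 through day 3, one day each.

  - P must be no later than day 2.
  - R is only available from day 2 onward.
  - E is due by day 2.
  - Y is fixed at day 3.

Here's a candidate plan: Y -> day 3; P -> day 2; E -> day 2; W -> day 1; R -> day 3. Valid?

Yes, all constraints hold

R is only available from day 2 onward — holds.
P must be no later than day 2 — holds.
Y is fixed at day 3 — holds.
E is due by day 2 — holds.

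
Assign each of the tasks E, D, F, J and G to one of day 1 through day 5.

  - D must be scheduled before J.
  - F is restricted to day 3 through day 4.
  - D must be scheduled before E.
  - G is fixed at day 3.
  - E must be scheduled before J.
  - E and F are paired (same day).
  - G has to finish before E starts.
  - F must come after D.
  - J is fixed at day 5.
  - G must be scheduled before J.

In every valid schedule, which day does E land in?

G is fixed at day 3 and must come before E, so E is at least day 4.
J is fixed at day 5 and must come after E, so E is at most day 4.
So E must be day 4.

day 4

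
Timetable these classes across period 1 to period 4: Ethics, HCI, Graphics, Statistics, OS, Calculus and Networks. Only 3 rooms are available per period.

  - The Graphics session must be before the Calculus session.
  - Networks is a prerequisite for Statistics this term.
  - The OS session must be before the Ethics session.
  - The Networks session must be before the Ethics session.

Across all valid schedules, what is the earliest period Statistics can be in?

Precedence pushes Statistics to at least period 2.
Statistics at period 2 is achievable: OS in period 1, HCI in period 3, Graphics in period 1, Calculus in period 2, Ethics in period 2, Networks in period 1, Statistics in period 2.

period 2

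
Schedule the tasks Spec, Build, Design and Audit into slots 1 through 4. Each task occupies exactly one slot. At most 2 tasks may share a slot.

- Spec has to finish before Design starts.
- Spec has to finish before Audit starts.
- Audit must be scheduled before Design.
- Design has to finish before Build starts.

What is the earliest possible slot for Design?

3

Precedence pushes Design to at least 3; downstream work caps Design at 3.
Design at 3 is achievable: Spec in 1; Design in 3; Audit in 2; Build in 4.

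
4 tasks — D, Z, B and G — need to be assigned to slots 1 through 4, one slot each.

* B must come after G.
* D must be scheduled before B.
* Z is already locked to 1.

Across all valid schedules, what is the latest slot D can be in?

Downstream work caps D at 3.
D at 3 is achievable: Z -> 1; B -> 4; D -> 3; G -> 1.

3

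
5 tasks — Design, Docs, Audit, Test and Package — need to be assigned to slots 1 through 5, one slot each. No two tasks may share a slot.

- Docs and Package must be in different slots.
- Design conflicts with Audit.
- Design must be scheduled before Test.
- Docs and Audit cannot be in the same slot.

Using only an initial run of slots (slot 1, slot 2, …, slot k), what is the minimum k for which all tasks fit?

5

The precedence chain requires at least 2 distinct slots.
With at most 1 per slot and 5 tasks, at least 5 slots are needed.
5 works (last occupied slot: 5): for example Package -> 5, Design -> 1, Test -> 2, Audit -> 4, Docs -> 3.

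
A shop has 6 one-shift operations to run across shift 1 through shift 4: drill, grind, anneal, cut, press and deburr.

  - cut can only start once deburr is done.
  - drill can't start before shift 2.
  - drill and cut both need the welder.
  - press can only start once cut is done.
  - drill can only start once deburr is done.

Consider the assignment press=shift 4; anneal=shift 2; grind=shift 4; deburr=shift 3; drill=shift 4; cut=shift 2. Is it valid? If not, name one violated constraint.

Invalid. cut can only start once deburr is done.

press can only start once cut is done — holds.
drill can only start once deburr is done — holds.
drill can't start before shift 2 — holds.
drill and cut both need the welder — holds.
cut can only start once deburr is done — violated.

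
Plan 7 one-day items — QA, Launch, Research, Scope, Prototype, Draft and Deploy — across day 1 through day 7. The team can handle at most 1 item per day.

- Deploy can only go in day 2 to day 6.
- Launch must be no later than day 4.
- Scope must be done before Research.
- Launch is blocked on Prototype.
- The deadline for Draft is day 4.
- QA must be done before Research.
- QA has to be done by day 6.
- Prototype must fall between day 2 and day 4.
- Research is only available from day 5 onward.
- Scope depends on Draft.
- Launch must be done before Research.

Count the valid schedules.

24

Splitting on Launch: it can be day 3 (8), day 4 (16). Listing each branch's schedules as (QA, Research, Scope, Prototype, Draft, Deploy) by day number:
Launch=day 3: (1,7,5,2,4,6) (1,7,6,2,4,5) (4,7,5,2,1,6) (4,7,6,2,1,5) (5,7,4,2,1,6) (5,7,6,2,1,4) (6,7,4,2,1,5) (6,7,5,2,1,4) — 8.
Launch=day 4: (1,7,5,2,3,6) (1,7,5,3,2,6) (1,7,6,2,3,5) (1,7,6,3,2,5) (2,7,5,3,1,6) (2,7,6,3,1,5) (3,7,5,2,1,6) (3,7,6,2,1,5) (5,7,2,3,1,6) (5,7,3,2,1,6) (5,7,6,2,1,3) (5,7,6,3,1,2) (6,7,2,3,1,5) (6,7,3,2,1,5) (6,7,5,2,1,3) (6,7,5,3,1,2) — 16.
Summing: 8 + 16 = 24.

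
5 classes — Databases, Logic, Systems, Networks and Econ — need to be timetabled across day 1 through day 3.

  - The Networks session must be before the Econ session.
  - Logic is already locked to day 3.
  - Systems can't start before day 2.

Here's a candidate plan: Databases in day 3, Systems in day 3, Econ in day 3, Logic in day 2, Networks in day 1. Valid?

No — it violates: Logic is already locked to day 3

Logic is already locked to day 3 — violated.
Systems can't start before day 2 — holds.
The Networks session must be before the Econ session — holds.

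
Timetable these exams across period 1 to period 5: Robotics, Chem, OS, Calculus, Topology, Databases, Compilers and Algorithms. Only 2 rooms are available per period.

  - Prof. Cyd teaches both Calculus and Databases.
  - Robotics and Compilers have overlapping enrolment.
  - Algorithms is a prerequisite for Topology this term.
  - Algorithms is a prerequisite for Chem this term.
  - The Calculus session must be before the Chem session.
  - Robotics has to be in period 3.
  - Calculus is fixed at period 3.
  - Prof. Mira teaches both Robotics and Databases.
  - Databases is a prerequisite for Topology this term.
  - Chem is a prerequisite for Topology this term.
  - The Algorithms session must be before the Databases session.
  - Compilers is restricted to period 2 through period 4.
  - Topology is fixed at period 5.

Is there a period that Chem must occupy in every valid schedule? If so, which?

Calculus is fixed at period 3 and must come before Chem, so Chem is at least period 4.
Topology is fixed at period 5 and must come after Chem, so Chem is at most period 4.
So Chem must be period 4.

period 4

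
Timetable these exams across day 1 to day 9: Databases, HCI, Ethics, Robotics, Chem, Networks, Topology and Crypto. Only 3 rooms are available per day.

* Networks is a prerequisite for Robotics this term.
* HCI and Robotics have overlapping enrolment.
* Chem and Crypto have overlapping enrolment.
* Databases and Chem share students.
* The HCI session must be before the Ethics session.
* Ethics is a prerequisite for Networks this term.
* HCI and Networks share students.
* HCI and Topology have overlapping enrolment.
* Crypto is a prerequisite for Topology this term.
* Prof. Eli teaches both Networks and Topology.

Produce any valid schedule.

Networks -> day 3; Robotics -> day 4; Crypto -> day 1; Databases -> day 1; Ethics -> day 2; HCI -> day 1; Chem -> day 2; Topology -> day 2

Checking: Ethics(day 2) before Networks(day 3); Networks(day 3) before Robotics(day 4); Crypto(day 1) before Topology(day 2); HCI(day 1) before Ethics(day 2); Chem(day 2) != Crypto(day 1); HCI(day 1) != Robotics(day 4); Networks(day 3) != Topology(day 2); Databases(day 1) != Chem(day 2); HCI(day 1) != Topology(day 2); HCI(day 1) != Networks(day 3); max 3 per day (cap 3).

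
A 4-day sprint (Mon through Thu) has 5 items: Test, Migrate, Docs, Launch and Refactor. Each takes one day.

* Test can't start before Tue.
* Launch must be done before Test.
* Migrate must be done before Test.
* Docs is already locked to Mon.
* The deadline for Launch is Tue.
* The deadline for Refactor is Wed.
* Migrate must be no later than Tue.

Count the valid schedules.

27

Splitting on Test: it can be Tue (3), Wed (12), Thu (12). Listing each branch's schedules as (Migrate, Docs, Launch, Refactor):
Test=Tue: (Mon,Mon,Mon,Mon) (Mon,Mon,Mon,Tue) (Mon,Mon,Mon,Wed) — 3.
Test=Wed: (Mon,Mon,Mon,Mon) (Mon,Mon,Mon,Tue) (Mon,Mon,Mon,Wed) (Mon,Mon,Tue,Mon) (Mon,Mon,Tue,Tue) (Mon,Mon,Tue,Wed) (Tue,Mon,Mon,Mon) (Tue,Mon,Mon,Tue) (Tue,Mon,Mon,Wed) (Tue,Mon,Tue,Mon) (Tue,Mon,Tue,Tue) (Tue,Mon,Tue,Wed) — 12.
Test=Thu: (Mon,Mon,Mon,Mon) (Mon,Mon,Mon,Tue) (Mon,Mon,Mon,Wed) (Mon,Mon,Tue,Mon) (Mon,Mon,Tue,Tue) (Mon,Mon,Tue,Wed) (Tue,Mon,Mon,Mon) (Tue,Mon,Mon,Tue) (Tue,Mon,Mon,Wed) (Tue,Mon,Tue,Mon) (Tue,Mon,Tue,Tue) (Tue,Mon,Tue,Wed) — 12.
Summing: 3 + 12 + 12 = 27.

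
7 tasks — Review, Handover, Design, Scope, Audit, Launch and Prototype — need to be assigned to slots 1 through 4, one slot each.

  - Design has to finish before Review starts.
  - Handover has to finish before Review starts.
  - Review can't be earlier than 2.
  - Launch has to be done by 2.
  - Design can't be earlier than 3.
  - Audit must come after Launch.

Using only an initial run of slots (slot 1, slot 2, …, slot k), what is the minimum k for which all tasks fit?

The precedence chain requires at least 2 distinct slots.
Propagating the time windows through the other constraints, Review can't land before 4, so the schedule must run through at least slot 4.
4 works (last occupied slot: 4): for example Review -> 4, Audit -> 2, Launch -> 1, Design -> 3, Handover -> 1, Scope -> 1, Prototype -> 1.

4 slots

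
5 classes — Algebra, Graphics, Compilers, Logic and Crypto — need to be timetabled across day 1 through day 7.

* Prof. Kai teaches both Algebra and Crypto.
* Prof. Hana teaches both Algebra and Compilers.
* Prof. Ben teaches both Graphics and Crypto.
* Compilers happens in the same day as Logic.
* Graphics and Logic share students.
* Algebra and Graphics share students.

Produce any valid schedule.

Graphics -> day 2, Compilers -> day 3, Crypto -> day 3, Logic -> day 3, Algebra -> day 1

Checking: Graphics(day 2) != Logic(day 3); Algebra(day 1) != Graphics(day 2); Algebra(day 1) != Crypto(day 3); Graphics(day 2) != Crypto(day 3); Algebra(day 1) != Compilers(day 3); Compilers = Logic = day 3.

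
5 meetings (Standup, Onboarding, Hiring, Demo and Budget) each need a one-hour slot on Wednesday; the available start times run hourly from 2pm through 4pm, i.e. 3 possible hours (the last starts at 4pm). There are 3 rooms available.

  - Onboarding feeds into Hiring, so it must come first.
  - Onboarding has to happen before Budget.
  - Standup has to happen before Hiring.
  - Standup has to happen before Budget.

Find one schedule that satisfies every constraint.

Onboarding -> 2pm; Demo -> 2pm; Hiring -> 3pm; Budget -> 3pm; Standup -> 2pm

Checking: Onboarding(2pm) before Budget(3pm); Standup(2pm) before Hiring(3pm); Onboarding(2pm) before Hiring(3pm); Standup(2pm) before Budget(3pm); max 3 per hour (cap 3).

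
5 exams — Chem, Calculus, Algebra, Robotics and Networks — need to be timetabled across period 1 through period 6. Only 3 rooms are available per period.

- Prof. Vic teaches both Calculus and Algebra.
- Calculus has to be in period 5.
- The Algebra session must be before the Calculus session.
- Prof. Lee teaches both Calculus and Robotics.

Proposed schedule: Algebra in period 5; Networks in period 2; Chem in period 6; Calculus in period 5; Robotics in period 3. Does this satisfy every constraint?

Invalid. Prof. Vic teaches both Calculus and Algebra.

Prof. Vic teaches both Calculus and Algebra — violated.
Prof. Lee teaches both Calculus and Robotics — holds.
The Algebra session must be before the Calculus session — violated.
Calculus has to be in period 5 — holds.
Only 3 rooms are available per period — holds.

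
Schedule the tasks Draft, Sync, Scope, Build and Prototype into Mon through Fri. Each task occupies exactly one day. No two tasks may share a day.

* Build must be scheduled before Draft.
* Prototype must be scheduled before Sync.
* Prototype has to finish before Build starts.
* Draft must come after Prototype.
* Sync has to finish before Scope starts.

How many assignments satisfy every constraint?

Splitting on Draft: it can be Wed (1), Thu (2), Fri (3). Listing each branch's schedules as (Sync, Scope, Build, Prototype):
Draft=Wed: (Thu,Fri,Tue,Mon) — 1.
Draft=Thu: (Tue,Fri,Wed,Mon) (Wed,Fri,Tue,Mon) — 2.
Draft=Fri: (Tue,Wed,Thu,Mon) (Tue,Thu,Wed,Mon) (Wed,Thu,Tue,Mon) — 3.
Summing: 1 + 2 + 3 = 6.

6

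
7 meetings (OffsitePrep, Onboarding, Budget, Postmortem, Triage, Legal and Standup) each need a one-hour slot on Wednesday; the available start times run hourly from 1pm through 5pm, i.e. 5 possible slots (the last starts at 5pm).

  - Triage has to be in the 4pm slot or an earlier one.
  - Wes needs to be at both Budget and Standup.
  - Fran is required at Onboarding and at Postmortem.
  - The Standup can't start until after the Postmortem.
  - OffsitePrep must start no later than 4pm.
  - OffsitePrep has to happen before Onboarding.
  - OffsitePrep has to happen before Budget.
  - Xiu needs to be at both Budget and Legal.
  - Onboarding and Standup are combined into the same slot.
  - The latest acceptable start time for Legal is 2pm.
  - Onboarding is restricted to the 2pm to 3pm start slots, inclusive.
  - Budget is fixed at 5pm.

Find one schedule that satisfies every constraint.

OffsitePrep=1pm; Budget=5pm; Triage=1pm; Standup=2pm; Onboarding=2pm; Legal=1pm; Postmortem=1pm

Checking: OffsitePrep(1pm) before Onboarding(2pm); OffsitePrep(1pm) before Budget(5pm); Postmortem(1pm) before Standup(2pm); Budget(5pm) != Legal(1pm); Budget(5pm) != Standup(2pm); Onboarding(2pm) != Postmortem(1pm); Onboarding = Standup = 2pm; Budget=5pm in [5pm,5pm]; Legal=1pm in [1pm,2pm]; Onboarding=2pm in [2pm,3pm]; OffsitePrep=1pm in [1pm,4pm]; Triage=1pm in [1pm,4pm].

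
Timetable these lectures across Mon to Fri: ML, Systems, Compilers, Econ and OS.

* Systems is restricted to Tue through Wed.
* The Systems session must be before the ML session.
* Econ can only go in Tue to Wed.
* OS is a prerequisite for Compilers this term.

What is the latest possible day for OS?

Thu

Downstream work caps OS at Thu.
OS at Thu is achievable: ML=Wed, Compilers=Fri, Econ=Tue, OS=Thu, Systems=Tue.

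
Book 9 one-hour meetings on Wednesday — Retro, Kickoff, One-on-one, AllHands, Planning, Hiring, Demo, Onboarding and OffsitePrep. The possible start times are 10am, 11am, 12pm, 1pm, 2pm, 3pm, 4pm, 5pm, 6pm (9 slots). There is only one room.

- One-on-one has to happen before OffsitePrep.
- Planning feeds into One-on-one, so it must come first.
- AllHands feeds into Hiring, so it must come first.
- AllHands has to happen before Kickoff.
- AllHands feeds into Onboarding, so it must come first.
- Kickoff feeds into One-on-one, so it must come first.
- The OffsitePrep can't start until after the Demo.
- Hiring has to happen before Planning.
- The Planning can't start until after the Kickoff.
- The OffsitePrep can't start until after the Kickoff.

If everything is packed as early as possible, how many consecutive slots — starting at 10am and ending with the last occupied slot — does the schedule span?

9

The precedence chain requires at least 5 distinct slots.
With at most 1 per slot and 9 meetings, at least 9 slots are needed.
9 works (last occupied slot: 6pm): for example AllHands -> 10am; Hiring -> 12pm; Kickoff -> 11am; Planning -> 1pm; Onboarding -> 5pm; Retro -> 6pm; Demo -> 3pm; One-on-one -> 2pm; OffsitePrep -> 4pm.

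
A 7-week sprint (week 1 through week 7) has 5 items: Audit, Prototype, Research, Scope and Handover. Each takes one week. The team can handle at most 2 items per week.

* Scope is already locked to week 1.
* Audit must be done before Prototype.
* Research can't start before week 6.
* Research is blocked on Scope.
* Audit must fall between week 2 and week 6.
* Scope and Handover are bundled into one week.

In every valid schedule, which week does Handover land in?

Handover must be in the same week as Scope, which can't be after week 1, so Handover is at most week 1.
So Handover is pinned to week 1.

week 1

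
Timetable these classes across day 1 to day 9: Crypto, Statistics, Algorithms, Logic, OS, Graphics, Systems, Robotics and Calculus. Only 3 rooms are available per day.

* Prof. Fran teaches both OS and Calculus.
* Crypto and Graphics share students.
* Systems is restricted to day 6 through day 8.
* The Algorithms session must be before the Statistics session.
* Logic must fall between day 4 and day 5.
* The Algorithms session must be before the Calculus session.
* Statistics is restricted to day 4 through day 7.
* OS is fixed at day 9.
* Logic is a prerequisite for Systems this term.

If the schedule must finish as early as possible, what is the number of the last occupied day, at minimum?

day 9

The precedence chain requires at least 2 distinct days.
With at most 3 per day and 9 classes, at least 3 days are needed.
OS can't be placed before day 9, so the schedule must run through at least day 9.
9 works (last occupied day: day 9): for example Systems -> day 6, Robotics -> day 1, Logic -> day 4, Graphics -> day 2, Algorithms -> day 1, OS -> day 9, Calculus -> day 2, Statistics -> day 4, Crypto -> day 1.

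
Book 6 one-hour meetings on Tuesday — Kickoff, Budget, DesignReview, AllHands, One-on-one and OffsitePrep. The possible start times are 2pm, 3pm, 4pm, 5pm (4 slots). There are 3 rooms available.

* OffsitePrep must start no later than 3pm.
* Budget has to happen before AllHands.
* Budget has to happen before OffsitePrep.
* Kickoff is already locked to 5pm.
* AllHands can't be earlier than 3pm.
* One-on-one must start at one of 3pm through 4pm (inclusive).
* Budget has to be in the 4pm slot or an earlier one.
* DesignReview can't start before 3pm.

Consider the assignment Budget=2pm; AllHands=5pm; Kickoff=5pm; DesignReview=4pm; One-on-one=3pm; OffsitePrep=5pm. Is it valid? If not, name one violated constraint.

Budget has to happen before OffsitePrep — holds.
There are 3 rooms available — holds.
Budget has to happen before AllHands — holds.
AllHands can't be earlier than 3pm — holds.
Kickoff is already locked to 5pm — holds.
One-on-one must start at one of 3pm through 4pm (inclusive) — holds.
OffsitePrep must start no later than 3pm — violated.
DesignReview can't start before 3pm — holds.
Budget has to be in the 4pm slot or an earlier one — holds.

No — it violates: OffsitePrep must start no later than 3pm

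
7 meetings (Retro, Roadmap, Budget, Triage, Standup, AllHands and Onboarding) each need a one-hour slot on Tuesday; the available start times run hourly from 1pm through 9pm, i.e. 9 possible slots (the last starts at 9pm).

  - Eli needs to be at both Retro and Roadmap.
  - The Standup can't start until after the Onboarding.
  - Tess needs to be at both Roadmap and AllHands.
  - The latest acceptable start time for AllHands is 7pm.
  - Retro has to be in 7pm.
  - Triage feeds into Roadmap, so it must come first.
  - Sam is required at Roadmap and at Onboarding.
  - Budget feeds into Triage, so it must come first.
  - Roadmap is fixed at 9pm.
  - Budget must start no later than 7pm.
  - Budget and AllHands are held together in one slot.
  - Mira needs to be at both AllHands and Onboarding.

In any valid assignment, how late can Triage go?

Precedence pushes Triage to at least 2pm; downstream work caps Triage at 8pm.
Triage at 8pm is achievable: Retro in 7pm, AllHands in 1pm, Triage in 8pm, Standup in 3pm, Budget in 1pm, Roadmap in 9pm, Onboarding in 2pm.

8pm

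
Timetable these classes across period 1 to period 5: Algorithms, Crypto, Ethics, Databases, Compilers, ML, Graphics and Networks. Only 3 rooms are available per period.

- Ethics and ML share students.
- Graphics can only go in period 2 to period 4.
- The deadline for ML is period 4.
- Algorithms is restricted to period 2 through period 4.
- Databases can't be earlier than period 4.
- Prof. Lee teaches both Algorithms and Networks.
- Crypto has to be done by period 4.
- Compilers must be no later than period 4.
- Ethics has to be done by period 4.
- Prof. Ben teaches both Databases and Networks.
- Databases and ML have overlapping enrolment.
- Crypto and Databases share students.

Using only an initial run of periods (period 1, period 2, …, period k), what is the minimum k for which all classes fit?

With at most 3 per period and 8 classes, at least 3 periods are needed.
Databases can't be placed before period 4, so the schedule must run through at least period 4.
4 works (last occupied period: period 4): for example Networks -> period 3; Algorithms -> period 2; Ethics -> period 1; Graphics -> period 2; Databases -> period 4; ML -> period 2; Compilers -> period 1; Crypto -> period 1.

4 periods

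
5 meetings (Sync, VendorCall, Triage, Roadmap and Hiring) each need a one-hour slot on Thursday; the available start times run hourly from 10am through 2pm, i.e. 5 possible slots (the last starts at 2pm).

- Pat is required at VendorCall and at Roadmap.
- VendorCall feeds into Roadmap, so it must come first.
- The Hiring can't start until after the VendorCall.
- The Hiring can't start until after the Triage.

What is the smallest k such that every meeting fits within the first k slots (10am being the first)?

The precedence chain requires at least 2 distinct slots.
2 works (last occupied slot: 11am): for example Hiring=11am; VendorCall=10am; Sync=10am; Triage=10am; Roadmap=11am.

2 slots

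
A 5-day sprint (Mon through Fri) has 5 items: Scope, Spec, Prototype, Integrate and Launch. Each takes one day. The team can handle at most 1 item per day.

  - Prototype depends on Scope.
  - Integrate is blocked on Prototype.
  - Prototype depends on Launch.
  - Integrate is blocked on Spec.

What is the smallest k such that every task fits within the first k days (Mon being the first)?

5

The precedence chain requires at least 3 distinct days.
With at most 1 per day and 5 tasks, at least 5 days are needed.
5 works (last occupied day: Fri): for example Scope -> Mon; Launch -> Tue; Prototype -> Wed; Spec -> Thu; Integrate -> Fri.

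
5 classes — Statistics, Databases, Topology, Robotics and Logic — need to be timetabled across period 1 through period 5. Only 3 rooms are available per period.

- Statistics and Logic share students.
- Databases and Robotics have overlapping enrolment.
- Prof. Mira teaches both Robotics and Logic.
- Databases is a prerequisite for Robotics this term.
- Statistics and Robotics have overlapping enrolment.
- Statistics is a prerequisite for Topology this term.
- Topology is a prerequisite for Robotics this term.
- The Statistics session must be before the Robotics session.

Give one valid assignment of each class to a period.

Statistics -> period 1, Databases -> period 1, Topology -> period 2, Robotics -> period 3, Logic -> period 2

Checking: Statistics(period 1) before Topology(period 2); Topology(period 2) before Robotics(period 3); Statistics(period 1) before Robotics(period 3); Databases(period 1) before Robotics(period 3); Statistics(period 1) != Logic(period 2); Databases(period 1) != Robotics(period 3); Statistics(period 1) != Robotics(period 3); Robotics(period 3) != Logic(period 2); max 2 per period (cap 3).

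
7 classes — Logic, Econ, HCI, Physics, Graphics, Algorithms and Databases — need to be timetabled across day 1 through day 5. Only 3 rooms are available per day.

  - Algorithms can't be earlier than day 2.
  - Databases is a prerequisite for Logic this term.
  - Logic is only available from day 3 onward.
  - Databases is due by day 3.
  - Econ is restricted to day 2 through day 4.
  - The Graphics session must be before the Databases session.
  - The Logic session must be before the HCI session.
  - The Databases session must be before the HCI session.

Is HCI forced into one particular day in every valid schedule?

HCI can be day 4 (e.g. Physics in day 1, Databases in day 2, Algorithms in day 2, Econ in day 2, Logic in day 3, HCI in day 4, Graphics in day 1) or day 5 (e.g. HCI=day 5, Algorithms=day 2, Physics=day 1, Logic=day 3, Econ=day 2, Databases=day 2, Graphics=day 1).

No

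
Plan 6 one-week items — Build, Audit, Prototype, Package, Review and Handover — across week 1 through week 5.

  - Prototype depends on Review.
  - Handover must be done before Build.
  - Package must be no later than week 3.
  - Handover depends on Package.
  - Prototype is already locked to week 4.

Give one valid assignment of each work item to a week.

Prototype -> week 4, Audit -> week 1, Review -> week 1, Package -> week 1, Handover -> week 2, Build -> week 3

Checking: Package(week 1) before Handover(week 2); Review(week 1) before Prototype(week 4); Handover(week 2) before Build(week 3); Package=week 1 in [week 1,week 3]; Prototype=week 4 in [week 4,week 4].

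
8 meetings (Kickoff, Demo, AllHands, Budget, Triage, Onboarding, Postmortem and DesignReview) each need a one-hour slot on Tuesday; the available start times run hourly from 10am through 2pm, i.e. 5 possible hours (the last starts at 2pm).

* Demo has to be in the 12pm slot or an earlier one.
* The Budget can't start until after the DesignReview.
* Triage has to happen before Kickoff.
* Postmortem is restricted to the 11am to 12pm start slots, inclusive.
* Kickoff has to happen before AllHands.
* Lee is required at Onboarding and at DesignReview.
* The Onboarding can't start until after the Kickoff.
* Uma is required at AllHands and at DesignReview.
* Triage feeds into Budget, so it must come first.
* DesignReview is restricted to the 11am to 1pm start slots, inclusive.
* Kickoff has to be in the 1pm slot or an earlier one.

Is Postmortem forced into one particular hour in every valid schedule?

Postmortem can be 11am (e.g. Budget=12pm, Kickoff=11am, AllHands=12pm, Demo=10am, Triage=10am, DesignReview=11am, Onboarding=12pm, Postmortem=11am) or 12pm (e.g. Demo in 10am, Budget in 12pm, Onboarding in 12pm, AllHands in 12pm, DesignReview in 11am, Triage in 10am, Postmortem in 12pm, Kickoff in 11am).

No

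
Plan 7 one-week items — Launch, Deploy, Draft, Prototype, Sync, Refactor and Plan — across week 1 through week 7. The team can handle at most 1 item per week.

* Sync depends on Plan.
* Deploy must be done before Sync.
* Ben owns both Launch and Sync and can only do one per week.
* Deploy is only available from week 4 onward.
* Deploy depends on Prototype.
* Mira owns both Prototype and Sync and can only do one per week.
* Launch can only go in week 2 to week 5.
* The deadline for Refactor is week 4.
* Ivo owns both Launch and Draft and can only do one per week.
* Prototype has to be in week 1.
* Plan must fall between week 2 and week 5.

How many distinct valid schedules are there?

Splitting on Launch: it can be week 2 (10), week 3 (10), week 4 (8), week 5 (10). Listing each branch's schedules as (Deploy, Draft, Prototype, Sync, Refactor, Plan) by week number:
Launch=week 2: (4,6,1,7,3,5) (4,7,1,6,3,5) (5,6,1,7,3,4) (5,6,1,7,4,3) (5,7,1,6,3,4) (5,7,1,6,4,3) (6,3,1,7,4,5) (6,4,1,7,3,5) (6,5,1,7,3,4) (6,5,1,7,4,3) — 10.
Launch=week 3: (4,6,1,7,2,5) (4,7,1,6,2,5) (5,6,1,7,2,4) (5,6,1,7,4,2) (5,7,1,6,2,4) (5,7,1,6,4,2) (6,2,1,7,4,5) (6,4,1,7,2,5) (6,5,1,7,2,4) (6,5,1,7,4,2) — 10.
Launch=week 4: (5,6,1,7,2,3) (5,6,1,7,3,2) (5,7,1,6,2,3) (5,7,1,6,3,2) (6,2,1,7,3,5) (6,3,1,7,2,5) (6,5,1,7,2,3) (6,5,1,7,3,2) — 8.
Launch=week 5: (4,6,1,7,2,3) (4,6,1,7,3,2) (4,7,1,6,2,3) (4,7,1,6,3,2) (6,2,1,7,3,4) (6,2,1,7,4,3) (6,3,1,7,2,4) (6,3,1,7,4,2) (6,4,1,7,2,3) (6,4,1,7,3,2) — 10.
Summing: 10 + 10 + 8 + 10 = 38.

38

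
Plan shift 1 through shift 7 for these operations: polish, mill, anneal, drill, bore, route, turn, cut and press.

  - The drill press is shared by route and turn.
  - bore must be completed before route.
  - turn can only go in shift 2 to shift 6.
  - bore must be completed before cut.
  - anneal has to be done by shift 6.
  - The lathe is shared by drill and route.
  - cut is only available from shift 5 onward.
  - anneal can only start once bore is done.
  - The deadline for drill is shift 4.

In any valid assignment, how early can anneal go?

Precedence pushes anneal to at least shift 2; anneal's own window allows nothing later than shift 6.
anneal at shift 2 is achievable: bore -> shift 1, press -> shift 1, turn -> shift 2, polish -> shift 1, drill -> shift 1, mill -> shift 1, cut -> shift 5, anneal -> shift 2, route -> shift 3.

shift 2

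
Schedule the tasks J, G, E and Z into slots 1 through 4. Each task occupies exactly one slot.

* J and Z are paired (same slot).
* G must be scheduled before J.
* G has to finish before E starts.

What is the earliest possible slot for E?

Precedence pushes E to at least 2.
E at 2 is achievable: Z in 2; E in 2; G in 1; J in 2.

2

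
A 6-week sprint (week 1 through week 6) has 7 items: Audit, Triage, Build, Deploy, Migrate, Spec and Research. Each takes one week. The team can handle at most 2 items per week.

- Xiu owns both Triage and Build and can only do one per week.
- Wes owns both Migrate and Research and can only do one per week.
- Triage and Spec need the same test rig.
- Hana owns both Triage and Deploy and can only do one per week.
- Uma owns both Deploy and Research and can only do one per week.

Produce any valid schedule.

Migrate -> week 3, Research -> week 4, Build -> week 2, Spec -> week 3, Triage -> week 1, Audit -> week 1, Deploy -> week 2

Checking: Triage(week 1) != Spec(week 3); Migrate(week 3) != Research(week 4); Deploy(week 2) != Research(week 4); Triage(week 1) != Deploy(week 2); Triage(week 1) != Build(week 2); max 2 per week (cap 2).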